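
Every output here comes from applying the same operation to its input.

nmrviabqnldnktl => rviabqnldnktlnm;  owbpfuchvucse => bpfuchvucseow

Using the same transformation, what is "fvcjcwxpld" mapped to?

cjcwxpldfv

The pattern: move the first 2 characters to the end (rotate left by 2).
"fvcjcwxpld" → "cjcwxpldfv".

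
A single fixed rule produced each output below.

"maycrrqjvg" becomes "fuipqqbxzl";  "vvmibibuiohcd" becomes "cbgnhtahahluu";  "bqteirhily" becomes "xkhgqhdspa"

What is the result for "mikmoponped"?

cdomnonljhl

Rule — shift every letter 1 place backward in the alphabet (wrapping around), then reverse the string.
"mikmoponped" → "lhjlnonmodc" → "cdomnonljhl".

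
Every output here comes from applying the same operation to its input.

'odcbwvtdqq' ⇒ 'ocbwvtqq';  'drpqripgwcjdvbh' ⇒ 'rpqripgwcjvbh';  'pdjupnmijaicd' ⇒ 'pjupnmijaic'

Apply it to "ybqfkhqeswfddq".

In each case the input is transformed by: remove every "d".
"ybqfkhqeswfddq" → "ybqfkhqeswfq".

ybqfkhqeswfq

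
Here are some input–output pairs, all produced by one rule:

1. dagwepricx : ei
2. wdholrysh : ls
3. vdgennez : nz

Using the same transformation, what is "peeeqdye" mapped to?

qe

Looking at the pairs, the operation is to keep one character in every 3, starting at position 2 (positions 2nd, 5th, 8th, ...), then delete the first character.
Doing the same to "peeeqdye": "qe".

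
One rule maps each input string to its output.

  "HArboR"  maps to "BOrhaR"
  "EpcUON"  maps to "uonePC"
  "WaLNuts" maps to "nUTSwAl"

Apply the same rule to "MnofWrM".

FwRmmNO

The rule is to move the first 3 characters to the end (rotate left by 3), then flip the case of every letter.
"MnofWrM" → "fWrMMno" → "FwRmmNO".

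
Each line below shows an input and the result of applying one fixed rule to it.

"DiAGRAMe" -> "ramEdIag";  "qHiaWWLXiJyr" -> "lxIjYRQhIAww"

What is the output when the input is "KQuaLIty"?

liTYkqUA

The pattern: swap the front and back halves of the string, then flip the case of every letter.
For "KQuaLIty" the result is "liTYkqUA".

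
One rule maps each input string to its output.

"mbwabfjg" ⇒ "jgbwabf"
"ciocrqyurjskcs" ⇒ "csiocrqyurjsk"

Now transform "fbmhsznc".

The transformation: delete the first character, then move the last 2 characters to the front (rotate right by 2).
For "fbmhsznc", step one produces "bmhsznc"; step two turns that into "ncbmhsz".

ncbmhsz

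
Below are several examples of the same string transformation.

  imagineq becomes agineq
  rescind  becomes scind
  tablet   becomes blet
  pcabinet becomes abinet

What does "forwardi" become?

Looking at the pairs, the operation is to delete the first 2 characters.
Applying that to "forwardi" gives "rwardi".

rwardi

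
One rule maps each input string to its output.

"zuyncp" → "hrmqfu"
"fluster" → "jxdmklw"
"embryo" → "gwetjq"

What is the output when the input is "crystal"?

In each case the input is transformed by: shift every letter 8 places backward in the alphabet (wrapping around), then move the last character to the front.
Applying that to "crystal" gives "dujqkls".

dujqkls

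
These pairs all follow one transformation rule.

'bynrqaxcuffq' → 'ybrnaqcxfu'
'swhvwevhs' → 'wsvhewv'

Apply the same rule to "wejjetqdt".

The pattern: delete the last 2 characters, then swap each adjacent pair of characters (1↔2, 3↔4, ...).
On "wejjetqdt": the first step gives "wejjetq", and the second then gives "ewjjteq".

ewjjteq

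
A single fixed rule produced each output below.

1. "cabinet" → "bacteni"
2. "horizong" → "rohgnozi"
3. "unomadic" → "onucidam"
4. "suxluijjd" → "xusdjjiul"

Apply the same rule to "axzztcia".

The rule is to reverse the string, then move the last 3 characters to the front (rotate right by 3).
For "axzztcia", step one produces "aictzzxa"; step two turns that into "zxaaictz".
(Check on "horizong": → "gnoziroh" → "rohgnozi" ✓)

zxaaictz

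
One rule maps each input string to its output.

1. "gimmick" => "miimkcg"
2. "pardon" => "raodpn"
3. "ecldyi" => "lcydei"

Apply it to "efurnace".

ufnrcaee

The pattern: move the first character to the end, then swap each adjacent pair of characters (1↔2, 3↔4, ...).
"efurnace" → "furnacee" → "ufnrcaee".
(Check on "ecldyi": → "cldyie" → "lcydei" ✓)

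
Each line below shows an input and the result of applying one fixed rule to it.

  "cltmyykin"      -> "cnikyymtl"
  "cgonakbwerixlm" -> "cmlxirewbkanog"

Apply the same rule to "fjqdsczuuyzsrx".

The transformation: move the first character to the end, then reverse the string.
For "fjqdsczuuyzsrx" the result is "fxrszyuuzcsdqj".

fxrszyuuzcsdqj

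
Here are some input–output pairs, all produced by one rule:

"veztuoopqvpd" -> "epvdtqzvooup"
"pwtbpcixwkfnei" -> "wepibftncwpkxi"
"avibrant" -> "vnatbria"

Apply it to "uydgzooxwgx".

What's happening: swap each adjacent pair of characters (1↔2, 3↔4, ...), then take characters alternately from the front and the back (1st, last, 2nd, 2nd-last, ...).
On "uydgzooxwgx": the first step gives "yugdozxogwx", and the second then gives "yxuwggdooxz".

yxuwggdooxz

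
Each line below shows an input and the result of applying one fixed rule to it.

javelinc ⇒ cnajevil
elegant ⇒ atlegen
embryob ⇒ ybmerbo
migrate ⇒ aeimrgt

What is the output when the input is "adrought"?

thdaorgu

The transformation: swap each adjacent pair of characters (1↔2, 3↔4, ...), then move the last 2 characters to the front (rotate right by 2).
On "adrought" that produces "thdaorgu".
(Check on "migrate": → "imrgtae" → "aeimrgt" ✓)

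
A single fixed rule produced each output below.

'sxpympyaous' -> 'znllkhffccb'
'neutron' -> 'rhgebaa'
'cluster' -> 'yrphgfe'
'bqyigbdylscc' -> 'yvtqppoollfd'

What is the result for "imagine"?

zvvtrna

What's happening: shift every letter 13 places forward in the alphabet (wrapping around) — i.e. ROT13, then sort the characters into reverse alphabetical order.
Applying that to "imagine" gives "zvvtrna".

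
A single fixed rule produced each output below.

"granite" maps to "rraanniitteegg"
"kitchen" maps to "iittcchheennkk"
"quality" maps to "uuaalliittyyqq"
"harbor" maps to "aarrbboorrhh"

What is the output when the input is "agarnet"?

Each output is the input with this applied: double every character, then move the first 2 characters to the end (rotate left by 2).
On "agarnet": the first step gives "aaggaarrnneett", and the second then gives "ggaarrnneettaa".

ggaarrnneettaa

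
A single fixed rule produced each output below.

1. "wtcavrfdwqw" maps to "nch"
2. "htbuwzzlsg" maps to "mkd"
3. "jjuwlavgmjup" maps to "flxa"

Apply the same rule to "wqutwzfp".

fk

The rule is to shift every letter 11 places forward in the alphabet (wrapping around), then keep one character in every 3, starting at position 3 (positions 3rd, 6th, 9th, ...).
Applying both steps to "wqutwzfp": "hbfehkqa", then "fk".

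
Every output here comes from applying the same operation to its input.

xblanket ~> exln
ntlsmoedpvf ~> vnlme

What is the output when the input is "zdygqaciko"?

Each output is the input with this applied: move the last 3 characters to the front (rotate right by 3), then keep every other character starting from the second (positions 2nd, 4th, 6th, ...).
"zdygqaciko" → "ikozdygqac" → "kzyqc".

kzyqc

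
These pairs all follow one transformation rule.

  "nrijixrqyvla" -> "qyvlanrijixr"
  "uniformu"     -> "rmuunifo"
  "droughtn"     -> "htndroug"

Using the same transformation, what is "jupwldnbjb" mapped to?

nbjbjupwld

In each case the input is transformed by: swap the front and back halves of the string, then move the first character to the end.
Starting from "jupwldnbjb": after the first operation, "dnbjbjupwl"; after the second, "nbjbjupwld".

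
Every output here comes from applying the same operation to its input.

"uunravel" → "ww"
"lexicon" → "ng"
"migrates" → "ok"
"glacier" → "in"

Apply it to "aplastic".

Looking at the pairs, the operation is to shift every letter 2 places forward in the alphabet (wrapping around), then keep only the first 2 characters.
Applying both steps to "aplastic": "crncuvke", then "cr".

cr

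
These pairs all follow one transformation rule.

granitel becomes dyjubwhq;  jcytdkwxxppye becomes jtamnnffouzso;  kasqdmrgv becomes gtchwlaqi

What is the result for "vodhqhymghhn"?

In each case the input is transformed by: shift every letter 10 places backward in the alphabet (wrapping around), then move the first 3 characters to the end (rotate left by 3).
For "vodhqhymghhn", step one produces "letxgxocwxxd"; step two turns that into "xgxocwxxdlet".

xgxocwxxdlet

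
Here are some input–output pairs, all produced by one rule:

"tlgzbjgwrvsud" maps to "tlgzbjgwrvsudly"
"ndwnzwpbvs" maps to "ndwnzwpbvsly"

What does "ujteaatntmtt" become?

ujteaatntmttly

Rule — append "ly".
On "ujteaatntmtt" that produces "ujteaatntmttly".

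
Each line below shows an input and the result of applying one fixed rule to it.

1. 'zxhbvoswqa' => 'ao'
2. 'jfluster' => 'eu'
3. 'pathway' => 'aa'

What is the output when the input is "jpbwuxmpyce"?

The pattern: take characters alternately from the front and the back (1st, last, 2nd, 2nd-last, ...), then keep only the vowels.
"jpbwuxmpyce" → "jepcbywpumx" → "eu".

eu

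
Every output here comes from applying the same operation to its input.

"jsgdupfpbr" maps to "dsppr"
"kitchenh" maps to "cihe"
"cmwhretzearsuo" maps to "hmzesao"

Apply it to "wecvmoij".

The rule is to keep every other character starting from the second (positions 2nd, 4th, 6th, ...), then swap each adjacent pair of characters (1↔2, 3↔4, ...).
Applying both steps to "wecvmoij": "evoj", then "vejo".

vejo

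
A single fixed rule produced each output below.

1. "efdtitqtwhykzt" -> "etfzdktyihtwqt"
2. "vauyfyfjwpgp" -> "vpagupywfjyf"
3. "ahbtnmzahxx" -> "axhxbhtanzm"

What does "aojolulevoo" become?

aooojvoellu

The transformation: take characters alternately from the front and the back (1st, last, 2nd, 2nd-last, ...).
Doing the same to "aojolulevoo": "aooojvoellu".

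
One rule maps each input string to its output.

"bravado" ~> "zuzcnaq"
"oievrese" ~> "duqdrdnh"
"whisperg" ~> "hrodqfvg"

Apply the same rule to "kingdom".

mfcnljh

The transformation: shift every letter 1 place backward in the alphabet (wrapping around), then move the first 2 characters to the end (rotate left by 2).
So "kingdom" becomes "mfcnljh".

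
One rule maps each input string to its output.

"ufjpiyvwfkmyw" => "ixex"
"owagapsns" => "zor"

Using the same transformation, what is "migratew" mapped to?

The transformation: shift every letter 1 place backward in the alphabet (wrapping around), then keep one character in every 3, starting at position 3 (positions 3rd, 6th, 9th, ...).
For "migratew" the result is "fs".

fs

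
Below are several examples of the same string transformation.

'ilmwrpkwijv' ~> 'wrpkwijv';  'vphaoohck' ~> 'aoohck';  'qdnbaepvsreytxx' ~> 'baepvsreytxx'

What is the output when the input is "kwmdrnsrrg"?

In each case the input is transformed by: delete the first 3 characters.
For "kwmdrnsrrg" the result is "drnsrrg".

drnsrrg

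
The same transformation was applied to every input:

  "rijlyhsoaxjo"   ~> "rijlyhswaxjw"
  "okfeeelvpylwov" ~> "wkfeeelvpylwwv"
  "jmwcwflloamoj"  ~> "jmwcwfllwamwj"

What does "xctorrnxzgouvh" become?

xctwrrnxzgwuvh

Rule — replace every "o" with "w".
Doing the same to "xctorrnxzgouvh": "xctwrrnxzgwuvh".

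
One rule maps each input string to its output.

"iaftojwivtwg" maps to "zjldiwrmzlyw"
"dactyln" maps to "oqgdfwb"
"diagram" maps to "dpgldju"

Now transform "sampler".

The pattern: shift every letter 3 places forward in the alphabet (wrapping around), then move the last 2 characters to the front (rotate right by 2).
Applying both steps to "sampler": "vdpsohu", then "huvdpso".

huvdpso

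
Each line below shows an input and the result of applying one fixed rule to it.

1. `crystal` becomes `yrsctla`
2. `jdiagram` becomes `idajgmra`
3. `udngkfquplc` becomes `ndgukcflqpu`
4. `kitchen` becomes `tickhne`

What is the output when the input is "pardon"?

Looking at the pairs, the operation is to move the first 2 characters to the end (rotate left by 2), then take characters alternately from the front and the back (1st, last, 2nd, 2nd-last, ...).
"pardon" → "rdonpa" → "radpon".

radpon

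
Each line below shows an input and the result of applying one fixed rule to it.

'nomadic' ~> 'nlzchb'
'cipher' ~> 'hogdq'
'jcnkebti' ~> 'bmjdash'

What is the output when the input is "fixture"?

What's happening: shift every letter 1 place backward in the alphabet (wrapping around), then delete the first character.
"fixture" → "ehwstqd" → "hwstqd".

hwstqd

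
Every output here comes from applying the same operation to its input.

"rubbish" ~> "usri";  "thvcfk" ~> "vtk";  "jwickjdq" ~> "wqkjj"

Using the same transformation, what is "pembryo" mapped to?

What's happening: sort the characters into reverse alphabetical order, then delete the last 3 characters.
Starting from "pembryo": after the first operation, "yrpomeb"; after the second, "yrpo".

yrpo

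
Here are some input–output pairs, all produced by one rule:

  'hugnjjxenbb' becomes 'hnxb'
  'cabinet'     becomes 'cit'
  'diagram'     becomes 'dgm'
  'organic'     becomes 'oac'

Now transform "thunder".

tnr

The transformation: keep one character in every 3, starting at position 1 (positions 1st, 4th, 7th, ...).
On "thunder" that produces "tnr".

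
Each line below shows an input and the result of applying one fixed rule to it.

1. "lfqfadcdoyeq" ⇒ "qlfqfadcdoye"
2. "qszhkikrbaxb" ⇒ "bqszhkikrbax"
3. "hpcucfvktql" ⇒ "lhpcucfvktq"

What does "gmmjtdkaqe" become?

The rule is to move the last character to the front.
For "gmmjtdkaqe" the result is "egmmjtdkaq".

egmmjtdkaq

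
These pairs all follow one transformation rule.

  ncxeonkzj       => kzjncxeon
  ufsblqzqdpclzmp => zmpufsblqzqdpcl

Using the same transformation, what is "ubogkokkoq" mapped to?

Looking at the pairs, the operation is to move the last 3 characters to the front (rotate right by 3).
So "ubogkokkoq" becomes "koqubogkok".

koqubogkok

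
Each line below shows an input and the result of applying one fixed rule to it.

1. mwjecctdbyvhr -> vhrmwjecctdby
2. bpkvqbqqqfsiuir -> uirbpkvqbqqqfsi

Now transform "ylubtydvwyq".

The rule is to move the last 3 characters to the front (rotate right by 3).
Applying that to "ylubtydvwyq" gives "wyqylubtydv".

wyqylubtydv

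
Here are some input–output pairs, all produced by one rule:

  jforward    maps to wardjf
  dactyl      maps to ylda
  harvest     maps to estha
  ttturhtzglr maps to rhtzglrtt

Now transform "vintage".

agevi

The transformation: move the first 2 characters to the end (rotate left by 2), then delete the first 2 characters.
Applying that to "vintage" gives "agevi".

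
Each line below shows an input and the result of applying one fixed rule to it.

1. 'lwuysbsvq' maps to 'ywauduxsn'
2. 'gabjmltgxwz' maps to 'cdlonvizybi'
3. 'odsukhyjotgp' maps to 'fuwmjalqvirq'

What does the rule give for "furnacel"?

wtpcegnh

In each case the input is transformed by: move the first character to the end, then shift every letter 2 places forward in the alphabet (wrapping around).
"furnacel" → "urnacelf" → "wtpcegnh".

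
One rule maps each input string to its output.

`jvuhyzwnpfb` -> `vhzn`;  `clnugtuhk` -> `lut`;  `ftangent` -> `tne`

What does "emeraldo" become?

The rule is to keep every other character starting from the second (positions 2nd, 4th, 6th, ...), then delete the last character.
Starting from "emeraldo": after the first operation, "mrlo"; after the second, "mrl".

mrl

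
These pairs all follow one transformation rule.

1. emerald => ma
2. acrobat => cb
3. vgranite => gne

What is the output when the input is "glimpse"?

The rule is to keep one character in every 3, starting at position 2 (positions 2nd, 5th, 8th, ...).
"glimpse" → "lp".

lp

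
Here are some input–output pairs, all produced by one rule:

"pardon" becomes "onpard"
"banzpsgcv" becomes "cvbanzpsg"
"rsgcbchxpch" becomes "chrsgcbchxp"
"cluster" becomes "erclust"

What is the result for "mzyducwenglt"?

ltmzyducweng

Looking at the pairs, the operation is to move the last 2 characters to the front (rotate right by 2).
Doing the same to "mzyducwenglt": "ltmzyducweng".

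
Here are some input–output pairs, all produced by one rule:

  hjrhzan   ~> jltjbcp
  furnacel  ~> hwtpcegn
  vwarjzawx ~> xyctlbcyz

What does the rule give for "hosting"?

Each output is the input with this applied: shift every letter 2 places forward in the alphabet (wrapping around).
Applying that to "hosting" gives "jquvkpi".

jquvkpi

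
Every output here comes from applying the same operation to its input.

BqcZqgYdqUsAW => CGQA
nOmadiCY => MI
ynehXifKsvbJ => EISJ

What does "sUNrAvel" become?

What's happening: keep one character in every 3, starting at position 3 (positions 3rd, 6th, 9th, ...), then convert every letter to uppercase.
Starting from "sUNrAvel": after the first operation, "Nv"; after the second, "NV".

NV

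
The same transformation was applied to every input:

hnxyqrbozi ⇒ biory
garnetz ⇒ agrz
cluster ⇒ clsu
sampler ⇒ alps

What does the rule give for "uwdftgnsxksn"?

Rule — sort the characters into alphabetical order, then keep every other character starting from the first (positions 1st, 3rd, 5th, ...).
Starting from "uwdftgnsxksn": after the first operation, "dfgknnsstuwx"; after the second, "dgnstw".

dgnstw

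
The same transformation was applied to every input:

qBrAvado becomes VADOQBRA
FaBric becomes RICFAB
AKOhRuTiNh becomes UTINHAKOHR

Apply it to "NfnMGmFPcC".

In each case the input is transformed by: swap the front and back halves of the string, then convert every letter to uppercase.
Starting from "NfnMGmFPcC": after the first operation, "mFPcCNfnMG"; after the second, "MFPCCNFNMG".

MFPCCNFNMG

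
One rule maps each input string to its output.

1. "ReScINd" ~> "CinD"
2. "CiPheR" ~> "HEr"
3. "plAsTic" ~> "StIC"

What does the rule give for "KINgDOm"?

GdoM

Each output is the input with this applied: delete the first 3 characters, then flip the case of every letter.
Applying both steps to "KINgDOm": "gDOm", then "GdoM".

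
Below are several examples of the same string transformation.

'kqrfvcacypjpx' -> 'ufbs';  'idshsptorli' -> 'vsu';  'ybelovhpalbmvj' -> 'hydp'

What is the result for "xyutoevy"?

Rule — shift every letter 3 places forward in the alphabet (wrapping around), then keep one character in every 3, starting at position 3 (positions 3rd, 6th, 9th, ...).
"xyutoevy" → "abxwrhyb" → "xh".

xh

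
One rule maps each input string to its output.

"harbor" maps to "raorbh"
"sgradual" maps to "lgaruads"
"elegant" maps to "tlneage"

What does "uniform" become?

mnriofu

The transformation: take characters alternately from the front and the back (1st, last, 2nd, 2nd-last, ...), then move the first character to the end.
Working it through for "uniform": intermediate "umnriof", final "mnriofu".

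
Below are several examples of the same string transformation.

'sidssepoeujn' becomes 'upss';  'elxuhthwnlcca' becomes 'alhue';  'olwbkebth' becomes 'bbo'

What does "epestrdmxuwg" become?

udse

Each output is the input with this applied: keep one character in every 3, starting at position 1 (positions 1st, 4th, 7th, ...), then reverse the string.
On "epestrdmxuwg": the first step gives "esdu", and the second then gives "udse".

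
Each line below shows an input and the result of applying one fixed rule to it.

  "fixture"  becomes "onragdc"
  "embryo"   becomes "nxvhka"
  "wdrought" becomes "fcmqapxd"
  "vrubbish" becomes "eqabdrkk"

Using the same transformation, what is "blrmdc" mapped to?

The rule is to take characters alternately from the front and the back (1st, last, 2nd, 2nd-last, ...), then shift every letter 9 places forward in the alphabet (wrapping around).
On "blrmdc": the first step gives "bcldrm", and the second then gives "klumav".

klumav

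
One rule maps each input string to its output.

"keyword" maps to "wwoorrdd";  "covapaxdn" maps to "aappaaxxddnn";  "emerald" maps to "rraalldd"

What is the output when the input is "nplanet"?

What's happening: delete the first 3 characters, then double every character.
Starting from "nplanet": after the first operation, "anet"; after the second, "aanneett".

aanneett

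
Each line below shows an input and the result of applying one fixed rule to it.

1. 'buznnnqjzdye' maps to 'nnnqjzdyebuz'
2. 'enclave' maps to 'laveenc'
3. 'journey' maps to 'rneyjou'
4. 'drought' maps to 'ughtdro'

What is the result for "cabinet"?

Each output is the input with this applied: move the first 3 characters to the end (rotate left by 3).
On "cabinet" that produces "inetcab".

inetcab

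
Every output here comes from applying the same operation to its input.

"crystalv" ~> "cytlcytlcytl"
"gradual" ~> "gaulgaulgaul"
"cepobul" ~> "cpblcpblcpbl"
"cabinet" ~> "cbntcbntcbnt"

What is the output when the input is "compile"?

cmiecmiecmie

What's happening: keep every other character starting from the first (positions 1st, 3rd, 5th, ...), then write the whole string 3 times in a row.
Starting from "compile": after the first operation, "cmie"; after the second, "cmiecmiecmie".
(Check on "cabinet": → "cbnt" → "cbntcbntcbnt" ✓)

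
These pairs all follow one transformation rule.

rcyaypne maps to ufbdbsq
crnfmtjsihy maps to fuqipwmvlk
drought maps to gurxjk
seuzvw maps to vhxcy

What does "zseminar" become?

The transformation: shift every letter 3 places forward in the alphabet (wrapping around), then delete the last character.
Working it through for "zseminar": intermediate "cvhplqdu", final "cvhplqd".

cvhplqd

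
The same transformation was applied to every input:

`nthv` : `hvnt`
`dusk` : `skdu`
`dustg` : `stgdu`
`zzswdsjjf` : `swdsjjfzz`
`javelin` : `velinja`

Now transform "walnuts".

Each output is the input with this applied: move the first 2 characters to the end (rotate left by 2).
Applying that to "walnuts" gives "lnutswa".

lnutswa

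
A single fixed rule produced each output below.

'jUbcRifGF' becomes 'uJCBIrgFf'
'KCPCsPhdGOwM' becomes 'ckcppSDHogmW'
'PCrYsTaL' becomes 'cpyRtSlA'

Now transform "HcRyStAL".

ChYrTsla

Looking at the pairs, the operation is to flip the case of every letter, then swap each adjacent pair of characters (1↔2, 3↔4, ...).
Working it through for "HcRyStAL": intermediate "hCrYsTal", final "ChYrTsla".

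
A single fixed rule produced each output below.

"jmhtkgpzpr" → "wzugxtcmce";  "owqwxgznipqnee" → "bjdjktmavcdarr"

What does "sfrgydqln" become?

In each case the input is transformed by: shift every letter 13 places forward in the alphabet (wrapping around) — i.e. ROT13.
For "sfrgydqln" the result is "fsetlqdya".

fsetlqdya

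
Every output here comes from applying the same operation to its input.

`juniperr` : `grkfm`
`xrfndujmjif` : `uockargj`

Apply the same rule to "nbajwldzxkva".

The pattern: shift every letter 3 places backward in the alphabet (wrapping around), then delete the last 3 characters.
Working it through for "nbajwldzxkva": intermediate "kyxgtiawuhsx", final "kyxgtiawu".
(Check on "xrfndujmjif": → "uockargjgfc" → "uockargj" ✓)

kyxgtiawu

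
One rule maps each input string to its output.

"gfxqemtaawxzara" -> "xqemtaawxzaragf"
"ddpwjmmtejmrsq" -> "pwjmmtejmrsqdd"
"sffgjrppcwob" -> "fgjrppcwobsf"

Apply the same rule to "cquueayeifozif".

The pattern: move the first 2 characters to the end (rotate left by 2).
Doing the same to "cquueayeifozif": "uueayeifozifcq".

uueayeifozifcq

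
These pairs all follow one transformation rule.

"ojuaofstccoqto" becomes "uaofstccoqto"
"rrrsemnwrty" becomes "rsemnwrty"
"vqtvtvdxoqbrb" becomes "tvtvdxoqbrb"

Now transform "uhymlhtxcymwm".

ymlhtxcymwm

Looking at the pairs, the operation is to delete the first 2 characters.
Doing the same to "uhymlhtxcymwm": "ymlhtxcymwm".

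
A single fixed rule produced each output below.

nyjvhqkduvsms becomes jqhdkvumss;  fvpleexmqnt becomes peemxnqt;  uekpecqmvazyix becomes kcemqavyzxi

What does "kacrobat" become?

The rule is to swap each adjacent pair of characters (1↔2, 3↔4, ...), then delete the first 3 characters.
Working it through for "kacrobat": intermediate "akrcbota", final "cbota".

cbota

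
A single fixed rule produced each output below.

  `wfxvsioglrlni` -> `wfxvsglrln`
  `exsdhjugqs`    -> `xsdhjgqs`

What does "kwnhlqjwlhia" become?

What's happening: remove every vowel.
Doing the same to "kwnhlqjwlhia": "kwnhlqjwlh".

kwnhlqjwlh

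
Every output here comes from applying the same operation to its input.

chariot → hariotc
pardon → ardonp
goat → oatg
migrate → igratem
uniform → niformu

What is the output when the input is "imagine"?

maginei

Looking at the pairs, the operation is to move the first character to the end.
For "imagine" the result is "maginei".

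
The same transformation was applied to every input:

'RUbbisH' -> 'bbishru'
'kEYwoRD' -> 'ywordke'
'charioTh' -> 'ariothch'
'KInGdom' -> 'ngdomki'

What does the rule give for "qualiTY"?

The transformation: move the first 2 characters to the end (rotate left by 2), then convert every letter to lowercase.
For "qualiTY", step one produces "aliTYqu"; step two turns that into "alityqu".

alityqu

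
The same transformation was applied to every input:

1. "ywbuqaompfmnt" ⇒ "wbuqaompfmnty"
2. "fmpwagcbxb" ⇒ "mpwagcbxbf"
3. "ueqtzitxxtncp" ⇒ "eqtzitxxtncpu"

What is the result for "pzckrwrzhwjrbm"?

Looking at the pairs, the operation is to move the first character to the end.
For "pzckrwrzhwjrbm" the result is "zckrwrzhwjrbmp".

zckrwrzhwjrbmp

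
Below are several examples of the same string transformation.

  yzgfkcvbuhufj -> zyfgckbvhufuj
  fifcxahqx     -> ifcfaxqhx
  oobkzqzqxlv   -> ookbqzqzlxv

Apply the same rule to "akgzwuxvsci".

kazguwvxcsi

The pattern: swap each adjacent pair of characters (1↔2, 3↔4, ...).
Doing the same to "akgzwuxvsci": "kazguwvxcsi".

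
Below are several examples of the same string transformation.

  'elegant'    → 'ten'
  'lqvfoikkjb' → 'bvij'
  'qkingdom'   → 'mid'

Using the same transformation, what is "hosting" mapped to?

The transformation: move the last character to the front, then keep one character in every 3, starting at position 1 (positions 1st, 4th, 7th, ...).
For "hosting", step one produces "ghostin"; step two turns that into "gsn".
(Check on "lqvfoikkjb": → "blqvfoikkj" → "bvij" ✓)

gsn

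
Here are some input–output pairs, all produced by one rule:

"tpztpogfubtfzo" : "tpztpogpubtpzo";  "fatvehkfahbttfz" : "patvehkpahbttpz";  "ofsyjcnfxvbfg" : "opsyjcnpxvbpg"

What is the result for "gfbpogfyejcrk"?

In each case the input is transformed by: replace every "f" with "p".
For "gfbpogfyejcrk" the result is "gpbpogpyejcrk".

gpbpogpyejcrk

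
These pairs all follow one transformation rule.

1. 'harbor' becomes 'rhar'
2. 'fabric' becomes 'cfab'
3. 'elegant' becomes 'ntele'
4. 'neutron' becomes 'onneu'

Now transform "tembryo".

yotem

What's happening: move the first 3 characters to the end (rotate left by 3), then delete the first 2 characters.
So "tembryo" becomes "yotem".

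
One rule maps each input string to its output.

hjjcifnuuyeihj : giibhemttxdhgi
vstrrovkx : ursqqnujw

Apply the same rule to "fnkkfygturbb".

emjjexfstqaa

The transformation: shift every letter 1 place backward in the alphabet (wrapping around).
"fnkkfygturbb" → "emjjexfstqaa".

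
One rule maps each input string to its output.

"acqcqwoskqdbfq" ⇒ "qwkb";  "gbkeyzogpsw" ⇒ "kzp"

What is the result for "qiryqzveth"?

rzt

What's happening: keep one character in every 3, starting at position 3 (positions 3rd, 6th, 9th, ...).
"qiryqzveth" → "rzt".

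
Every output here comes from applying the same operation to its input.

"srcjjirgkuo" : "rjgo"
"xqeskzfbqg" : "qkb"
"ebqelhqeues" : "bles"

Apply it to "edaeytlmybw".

dymw

Looking at the pairs, the operation is to keep one character in every 3, starting at position 2 (positions 2nd, 5th, 8th, ...).
Doing the same to "edaeytlmybw": "dymw".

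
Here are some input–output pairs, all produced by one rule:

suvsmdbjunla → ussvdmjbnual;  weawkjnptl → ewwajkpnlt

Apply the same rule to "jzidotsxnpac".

zjditoxspnca

What's happening: swap each adjacent pair of characters (1↔2, 3↔4, ...).
For "jzidotsxnpac" the result is "zjditoxspnca".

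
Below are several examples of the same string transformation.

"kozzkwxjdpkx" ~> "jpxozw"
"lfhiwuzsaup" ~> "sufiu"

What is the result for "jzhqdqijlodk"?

The transformation: keep every other character starting from the second (positions 2nd, 4th, 6th, ...), then move the first 3 characters to the end (rotate left by 3).
Working it through for "jzhqdqijlodk": intermediate "zqqjok", final "jokzqq".

jokzqq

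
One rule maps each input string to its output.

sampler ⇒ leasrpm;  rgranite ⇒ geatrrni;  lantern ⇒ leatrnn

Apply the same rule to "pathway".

What's happening: sort the characters into reverse alphabetical order, then move the last 3 characters to the front (rotate right by 3).
For "pathway", step one produces "ywtphaa"; step two turns that into "haaywtp".

haaywtp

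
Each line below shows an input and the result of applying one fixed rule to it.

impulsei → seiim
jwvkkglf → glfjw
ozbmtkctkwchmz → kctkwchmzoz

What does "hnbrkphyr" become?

Each output is the input with this applied: move the first 2 characters to the end (rotate left by 2), then delete the first 3 characters.
Doing the same to "hnbrkphyr": "phyrhn".

phyrhn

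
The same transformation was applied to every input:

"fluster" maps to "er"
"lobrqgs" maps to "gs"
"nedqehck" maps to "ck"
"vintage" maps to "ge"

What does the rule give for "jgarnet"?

The transformation: keep only the last 2 characters.
"jgarnet" → "et".

et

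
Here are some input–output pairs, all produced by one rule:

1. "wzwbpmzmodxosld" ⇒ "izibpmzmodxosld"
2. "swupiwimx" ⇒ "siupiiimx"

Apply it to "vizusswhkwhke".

vizussihkihke

Rule — replace every "w" with "i".
"vizusswhkwhke" → "vizussihkihke".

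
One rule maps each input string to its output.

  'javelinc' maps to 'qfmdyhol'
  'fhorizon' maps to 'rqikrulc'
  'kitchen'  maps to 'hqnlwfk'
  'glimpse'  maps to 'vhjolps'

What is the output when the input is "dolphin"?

lqgrosk

Each output is the input with this applied: shift every letter 3 places forward in the alphabet (wrapping around), then move the last 2 characters to the front (rotate right by 2).
"dolphin" → "grosklq" → "lqgrosk".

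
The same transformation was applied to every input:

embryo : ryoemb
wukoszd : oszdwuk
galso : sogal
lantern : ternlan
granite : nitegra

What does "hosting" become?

tinghos

The transformation: move the first 3 characters to the end (rotate left by 3).
"hosting" → "tinghos".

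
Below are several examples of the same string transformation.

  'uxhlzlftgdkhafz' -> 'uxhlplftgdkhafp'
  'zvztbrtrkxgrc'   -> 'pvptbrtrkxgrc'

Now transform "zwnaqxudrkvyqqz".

pwnaqxudrkvyqqp

In each case the input is transformed by: replace every "z" with "p".
On "zwnaqxudrkvyqqz" that produces "pwnaqxudrkvyqqp".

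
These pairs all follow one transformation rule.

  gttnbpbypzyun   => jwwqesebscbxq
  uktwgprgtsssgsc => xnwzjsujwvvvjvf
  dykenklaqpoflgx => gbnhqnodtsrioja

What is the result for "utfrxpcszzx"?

In each case the input is transformed by: shift every letter 3 places forward in the alphabet (wrapping around).
On "utfrxpcszzx" that produces "xwiuasfvcca".

xwiuasfvcca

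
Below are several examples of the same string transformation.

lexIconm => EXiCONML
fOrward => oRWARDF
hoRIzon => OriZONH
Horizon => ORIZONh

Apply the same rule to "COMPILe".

The transformation: flip the case of every letter, then move the first character to the end.
Starting from "COMPILe": after the first operation, "compilE"; after the second, "ompilEc".

ompilEc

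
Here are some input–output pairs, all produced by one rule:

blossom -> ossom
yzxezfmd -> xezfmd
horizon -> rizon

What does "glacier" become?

acier

The rule is to delete the first 2 characters.
On "glacier" that produces "acier".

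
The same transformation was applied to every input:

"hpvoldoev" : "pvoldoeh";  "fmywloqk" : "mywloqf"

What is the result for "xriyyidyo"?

riyyidyx

In each case the input is transformed by: delete the last character, then move the first character to the end.
Starting from "xriyyidyo": after the first operation, "xriyyidy"; after the second, "riyyidyx".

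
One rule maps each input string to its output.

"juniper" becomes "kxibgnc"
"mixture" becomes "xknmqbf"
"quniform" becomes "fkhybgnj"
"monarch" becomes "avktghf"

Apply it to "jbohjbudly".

Rule — shift every letter 7 places backward in the alphabet (wrapping around), then reverse the string.
For "jbohjbudly", step one produces "cuhacunwer"; step two turns that into "rewnucahuc".

rewnucahuc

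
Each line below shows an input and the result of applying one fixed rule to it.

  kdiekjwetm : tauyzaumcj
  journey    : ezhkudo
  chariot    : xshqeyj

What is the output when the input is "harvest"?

qxlhiuj

In each case the input is transformed by: swap each adjacent pair of characters (1↔2, 3↔4, ...), then shift every letter 10 places backward in the alphabet (wrapping around).
Doing the same to "harvest": "qxlhiuj".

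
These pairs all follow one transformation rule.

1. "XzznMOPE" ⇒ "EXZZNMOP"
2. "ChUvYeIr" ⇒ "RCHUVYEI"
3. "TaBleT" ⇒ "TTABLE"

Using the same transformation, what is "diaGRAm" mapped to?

MDIAGRA

The rule is to move the last character to the front, then convert every letter to uppercase.
Applying both steps to "diaGRAm": "mdiaGRA", then "MDIAGRA".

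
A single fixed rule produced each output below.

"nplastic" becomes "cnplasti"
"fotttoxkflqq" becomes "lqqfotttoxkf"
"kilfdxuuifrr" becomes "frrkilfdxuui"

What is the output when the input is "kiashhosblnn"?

What's happening: move the first 3 characters to the end (rotate left by 3), then swap the front and back halves of the string.
On "kiashhosblnn": the first step gives "shhosblnnkia", and the second then gives "lnnkiashhosb".
(Check on "fotttoxkflqq": → "ttoxkflqqfot" → "lqqfotttoxkf" ✓)

lnnkiashhosb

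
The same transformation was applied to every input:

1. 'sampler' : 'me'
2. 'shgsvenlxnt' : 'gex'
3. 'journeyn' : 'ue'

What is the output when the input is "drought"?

The transformation: keep one character in every 3, starting at position 3 (positions 3rd, 6th, 9th, ...).
For "drought" the result is "oh".

oh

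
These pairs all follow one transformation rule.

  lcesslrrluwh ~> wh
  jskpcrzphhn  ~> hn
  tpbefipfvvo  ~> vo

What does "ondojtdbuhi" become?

What's happening: keep only the last 2 characters.
"ondojtdbuhi" → "hi".

hi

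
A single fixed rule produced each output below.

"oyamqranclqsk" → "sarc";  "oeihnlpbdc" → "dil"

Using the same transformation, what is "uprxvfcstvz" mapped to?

trf

Looking at the pairs, the operation is to keep one character in every 3, starting at position 3 (positions 3rd, 6th, 9th, ...), then move the last character to the front.
Working it through for "uprxvfcstvz": intermediate "rft", final "trf".
(Check on "oyamqranclqsk": → "arcs" → "sarc" ✓)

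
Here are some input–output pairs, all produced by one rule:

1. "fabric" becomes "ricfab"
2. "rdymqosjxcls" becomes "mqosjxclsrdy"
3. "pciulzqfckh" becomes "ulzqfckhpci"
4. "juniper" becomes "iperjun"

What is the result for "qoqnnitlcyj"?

nnitlcyjqoq

Rule — move the first 3 characters to the end (rotate left by 3).
Applying that to "qoqnnitlcyj" gives "nnitlcyjqoq".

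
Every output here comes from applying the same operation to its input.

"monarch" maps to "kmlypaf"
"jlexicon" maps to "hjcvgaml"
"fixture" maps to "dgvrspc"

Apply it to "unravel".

In each case the input is transformed by: shift every letter 2 places backward in the alphabet (wrapping around).
"unravel" → "slpytcj".

slpytcj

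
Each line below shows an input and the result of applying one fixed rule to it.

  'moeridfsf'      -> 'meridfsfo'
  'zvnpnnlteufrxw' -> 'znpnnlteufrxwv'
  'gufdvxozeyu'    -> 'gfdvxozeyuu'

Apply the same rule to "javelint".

Each output is the input with this applied: move the first character to the end, then swap the first and last characters.
"javelint" → "avelintj" → "jvelinta".

jvelinta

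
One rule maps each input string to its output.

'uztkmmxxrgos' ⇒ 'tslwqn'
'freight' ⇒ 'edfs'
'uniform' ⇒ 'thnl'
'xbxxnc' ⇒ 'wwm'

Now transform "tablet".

What's happening: shift every letter 1 place backward in the alphabet (wrapping around), then keep every other character starting from the first (positions 1st, 3rd, 5th, ...).
For "tablet", step one produces "szakds"; step two turns that into "sad".

sad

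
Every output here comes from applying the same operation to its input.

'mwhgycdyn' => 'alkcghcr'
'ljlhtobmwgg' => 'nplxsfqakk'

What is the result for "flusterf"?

pywxivj

What's happening: shift every letter 4 places forward in the alphabet (wrapping around), then delete the first character.
"flusterf" → "jpywxivj" → "pywxivj".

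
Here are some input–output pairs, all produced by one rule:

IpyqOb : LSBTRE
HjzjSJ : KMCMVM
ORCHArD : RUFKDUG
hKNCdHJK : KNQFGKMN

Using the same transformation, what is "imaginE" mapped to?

LPDJLQH

Looking at the pairs, the operation is to shift every letter 3 places forward in the alphabet (wrapping around), then convert every letter to uppercase.
Applying both steps to "imaginE": "lpdjlqH", then "LPDJLQH".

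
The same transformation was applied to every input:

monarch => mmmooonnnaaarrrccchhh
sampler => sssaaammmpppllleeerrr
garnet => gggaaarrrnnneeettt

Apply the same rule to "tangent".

tttaaannngggeeennnttt

The transformation: repeat every character 3 times.
On "tangent" that produces "tttaaannngggeeennnttt".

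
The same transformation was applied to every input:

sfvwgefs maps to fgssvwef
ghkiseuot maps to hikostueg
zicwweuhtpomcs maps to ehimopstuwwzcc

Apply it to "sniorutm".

norstuim

The rule is to sort the characters into alphabetical order, then move the first 2 characters to the end (rotate left by 2).
"sniorutm" → "imnorstu" → "norstuim".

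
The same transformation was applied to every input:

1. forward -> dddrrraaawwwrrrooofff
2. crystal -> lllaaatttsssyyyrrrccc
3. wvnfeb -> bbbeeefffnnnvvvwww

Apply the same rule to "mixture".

eeerrruuutttxxxiiimmm

In each case the input is transformed by: reverse the string, then repeat every character 3 times.
Starting from "mixture": after the first operation, "erutxim"; after the second, "eeerrruuutttxxxiiimmm".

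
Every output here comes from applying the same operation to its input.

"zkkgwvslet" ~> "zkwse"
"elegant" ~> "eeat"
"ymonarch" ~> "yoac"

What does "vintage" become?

The pattern: keep every other character starting from the first (positions 1st, 3rd, 5th, ...).
So "vintage" becomes "vnae".

vnae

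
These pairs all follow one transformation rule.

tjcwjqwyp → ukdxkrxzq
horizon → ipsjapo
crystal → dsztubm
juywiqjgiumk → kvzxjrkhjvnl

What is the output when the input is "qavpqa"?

rbwqrb

What's happening: shift every letter 1 place forward in the alphabet (wrapping around).
On "qavpqa" that produces "rbwqrb".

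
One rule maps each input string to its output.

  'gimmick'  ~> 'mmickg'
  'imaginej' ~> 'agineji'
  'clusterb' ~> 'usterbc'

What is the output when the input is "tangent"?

ngentt

Each output is the input with this applied: move the first 2 characters to the end (rotate left by 2), then delete the last character.
Working it through for "tangent": intermediate "ngentta", final "ngentt".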